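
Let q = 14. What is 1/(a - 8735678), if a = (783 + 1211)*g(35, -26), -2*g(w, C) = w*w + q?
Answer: -1/9970961 ≈ -1.0029e-7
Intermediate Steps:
g(w, C) = -7 - w**2/2 (g(w, C) = -(w*w + 14)/2 = -(w**2 + 14)/2 = -(14 + w**2)/2 = -7 - w**2/2)
a = -1235283 (a = (783 + 1211)*(-7 - 1/2*35**2) = 1994*(-7 - 1/2*1225) = 1994*(-7 - 1225/2) = 1994*(-1239/2) = -1235283)
1/(a - 8735678) = 1/(-1235283 - 8735678) = 1/(-9970961) = -1/9970961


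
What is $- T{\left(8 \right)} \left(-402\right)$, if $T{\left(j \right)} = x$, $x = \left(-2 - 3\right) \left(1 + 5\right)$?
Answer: $-12060$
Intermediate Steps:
$x = -30$ ($x = \left(-5\right) 6 = -30$)
$T{\left(j \right)} = -30$
$- T{\left(8 \right)} \left(-402\right) = - \left(-30\right) \left(-402\right) = \left(-1\right) 12060 = -12060$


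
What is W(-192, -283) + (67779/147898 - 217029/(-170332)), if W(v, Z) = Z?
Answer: -3542812798409/12595881068 ≈ -281.27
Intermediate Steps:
W(-192, -283) + (67779/147898 - 217029/(-170332)) = -283 + (67779/147898 - 217029/(-170332)) = -283 + (67779*(1/147898) - 217029*(-1/170332)) = -283 + (67779/147898 + 217029/170332) = -283 + 21821543835/12595881068 = -3542812798409/12595881068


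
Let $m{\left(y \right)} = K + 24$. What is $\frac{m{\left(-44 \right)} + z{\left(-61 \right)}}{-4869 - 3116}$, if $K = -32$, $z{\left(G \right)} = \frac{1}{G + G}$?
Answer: $\frac{977}{974170} \approx 0.0010029$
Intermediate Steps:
$z{\left(G \right)} = \frac{1}{2 G}$
$m{\left(y \right)} = -8$ ($m{\left(y \right)} = -32 + 24 = -8$)
$\frac{m{\left(-44 \right)} + z{\left(-61 \right)}}{-4869 - 3116} = \frac{-8 + \frac{1}{2 \left(-61\right)}}{-4869 - 3116} = \frac{-8 + \frac{1}{2} \left(- \frac{1}{61}\right)}{-7985} = \left(-8 - \frac{1}{122}\right) \left(- \frac{1}{7985}\right) = \left(- \frac{977}{122}\right) \left(- \frac{1}{7985}\right) = \frac{977}{974170}$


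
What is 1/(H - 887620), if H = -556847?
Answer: -1/1444467 ≈ -6.9230e-7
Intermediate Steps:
1/(H - 887620) = 1/(-556847 - 887620) = 1/(-1444467) = -1/1444467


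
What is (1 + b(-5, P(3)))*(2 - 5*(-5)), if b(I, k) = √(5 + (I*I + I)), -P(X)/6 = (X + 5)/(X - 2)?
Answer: 162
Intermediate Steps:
P(X) = -6*(5 + X)/(-2 + X) (P(X) = -6*(X + 5)/(X - 2) = -6*(5 + X)/(-2 + X))
b(I, k) = √(5 + I + I²) (b(I, k) = √(5 + (I² + I)) = √(5 + (I + I²)) = √(5 + I + I²))
(1 + b(-5, P(3)))*(2 - 5*(-5)) = (1 + √(5 - 5 + (-5)²))*(2 - 5*(-5)) = (1 + √(5 - 5 + 25))*(2 + 25) = (1 + √25)*27 = (1 + 5)*27 = 6*27 = 162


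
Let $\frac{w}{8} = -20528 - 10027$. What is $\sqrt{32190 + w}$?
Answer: $5 i \sqrt{8490} \approx 460.71 i$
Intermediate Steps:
$w = -244440$ ($w = 8 \left(-20528 - 10027\right) = 8 \left(-30555\right) = -244440$)
$\sqrt{32190 + w} = \sqrt{32190 - 244440} = \sqrt{-212250} = 5 i \sqrt{8490}$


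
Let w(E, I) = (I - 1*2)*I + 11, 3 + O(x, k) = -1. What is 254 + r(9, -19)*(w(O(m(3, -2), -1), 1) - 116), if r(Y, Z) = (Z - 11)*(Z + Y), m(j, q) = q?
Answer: -31546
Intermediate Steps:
O(x, k) = -4 (O(x, k) = -3 - 1 = -4)
r(Y, Z) = (-11 + Z)*(Y + Z)
w(E, I) = 11 + I*(-2 + I) (w(E, I) = (I - 2)*I + 11 = (-2 + I)*I + 11 = I*(-2 + I) + 11 = 11 + I*(-2 + I))
254 + r(9, -19)*(w(O(m(3, -2), -1), 1) - 116) = 254 + ((-19)² - 11*9 - 11*(-19) + 9*(-19))*((11 + 1² - 2*1) - 116) = 254 + (361 - 99 + 209 - 171)*((11 + 1 - 2) - 116) = 254 + 300*(10 - 116) = 254 + 300*(-106) = 254 - 31800 = -31546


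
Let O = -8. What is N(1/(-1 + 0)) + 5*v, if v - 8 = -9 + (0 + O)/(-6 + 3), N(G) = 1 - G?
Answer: 31/3 ≈ 10.333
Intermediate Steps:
v = 5/3 (v = 8 + (-9 + (0 - 8)/(-6 + 3)) = 8 + (-9 - 8/(-3)) = 8 + (-9 - 8*(-⅓)) = 8 + (-9 + 8/3) = 8 - 19/3 = 5/3 ≈ 1.6667)
N(1/(-1 + 0)) + 5*v = (1 - 1/(-1 + 0)) + 5*(5/3) = (1 - 1/(-1)) + 25/3 = (1 - 1*(-1)) + 25/3 = (1 + 1) + 25/3 = 2 + 25/3 = 31/3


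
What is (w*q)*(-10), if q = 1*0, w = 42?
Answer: 0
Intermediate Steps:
q = 0
(w*q)*(-10) = (42*0)*(-10) = 0*(-10) = 0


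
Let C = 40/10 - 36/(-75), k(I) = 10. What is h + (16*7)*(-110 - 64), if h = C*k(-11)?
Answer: -97216/5 ≈ -19443.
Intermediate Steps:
C = 112/25 (C = 40*(1/10) - 36*(-1/75) = 4 + 12/25 = 112/25 ≈ 4.4800)
h = 224/5 (h = (112/25)*10 = 224/5 ≈ 44.800)
h + (16*7)*(-110 - 64) = 224/5 + (16*7)*(-110 - 64) = 224/5 + 112*(-174) = 224/5 - 19488 = -97216/5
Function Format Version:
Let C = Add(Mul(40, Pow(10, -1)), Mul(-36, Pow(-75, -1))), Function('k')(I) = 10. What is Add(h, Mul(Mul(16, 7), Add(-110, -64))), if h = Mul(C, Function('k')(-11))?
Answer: Rational(-97216, 5) ≈ -19443.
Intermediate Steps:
C = Rational(112, 25) (C = Add(Mul(40, Rational(1, 10)), Mul(-36, Rational(-1, 75))) = Add(4, Rational(12, 25)) = Rational(112, 25) ≈ 4.4800)
h = Rational(224, 5) (h = Mul(Rational(112, 25), 10) = Rational(224, 5) ≈ 44.800)
Add(h, Mul(Mul(16, 7), Add(-110, -64))) = Add(Rational(224, 5), Mul(Mul(16, 7), Add(-110, -64))) = Add(Rational(224, 5), Mul(112, -174)) = Add(Rational(224, 5), -19488) = Rational(-97216, 5)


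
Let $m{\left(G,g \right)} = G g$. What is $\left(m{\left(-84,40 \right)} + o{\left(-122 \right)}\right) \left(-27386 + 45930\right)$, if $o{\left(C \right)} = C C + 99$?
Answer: $215536912$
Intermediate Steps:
$o{\left(C \right)} = 99 + C^{2}$ ($o{\left(C \right)} = C^{2} + 99 = 99 + C^{2}$)
$\left(m{\left(-84,40 \right)} + o{\left(-122 \right)}\right) \left(-27386 + 45930\right) = \left(\left(-84\right) 40 + \left(99 + \left(-122\right)^{2}\right)\right) \left(-27386 + 45930\right) = \left(-3360 + \left(99 + 14884\right)\right) 18544 = \left(-3360 + 14983\right) 18544 = 11623 \cdot 18544 = 215536912$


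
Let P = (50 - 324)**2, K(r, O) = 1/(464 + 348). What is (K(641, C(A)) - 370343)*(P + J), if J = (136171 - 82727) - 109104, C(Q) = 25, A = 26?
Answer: -1459687671810/203 ≈ -7.1906e+9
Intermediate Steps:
J = -55660 (J = 53444 - 109104 = -55660)
K(r, O) = 1/812
P = 75076 (P = (-274)**2 = 75076)
(K(641, C(A)) - 370343)*(P + J) = (1/812 - 370343)*(75076 - 55660) = -300718515/812*19416 = -1459687671810/203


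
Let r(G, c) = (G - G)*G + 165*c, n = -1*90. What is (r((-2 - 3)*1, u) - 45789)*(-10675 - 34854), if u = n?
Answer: 2760833031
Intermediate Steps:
n = -90
u = -90
r(G, c) = 165*c (r(G, c) = 0*G + 165*c = 0 + 165*c = 165*c)
(r((-2 - 3)*1, u) - 45789)*(-10675 - 34854) = (165*(-90) - 45789)*(-10675 - 34854) = (-14850 - 45789)*(-45529) = -60639*(-45529) = 2760833031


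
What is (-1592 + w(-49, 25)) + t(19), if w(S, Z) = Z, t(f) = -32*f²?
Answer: -13119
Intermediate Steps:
(-1592 + w(-49, 25)) + t(19) = (-1592 + 25) - 32*19² = -1567 - 32*361 = -1567 - 11552 = -13119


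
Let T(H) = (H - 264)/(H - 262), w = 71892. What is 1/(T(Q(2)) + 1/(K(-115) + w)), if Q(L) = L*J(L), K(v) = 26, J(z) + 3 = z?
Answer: 431508/434783 ≈ 0.99247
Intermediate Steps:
J(z) = -3 + z
Q(L) = L*(-3 + L)
T(H) = (-264 + H)/(-262 + H)
1/(T(Q(2)) + 1/(K(-115) + w)) = 1/((-264 + 2*(-3 + 2))/(-262 + 2*(-3 + 2)) + 1/(26 + 71892)) = 1/((-264 + 2*(-1))/(-262 + 2*(-1)) + 1/71918) = 1/((-264 - 2)/(-262 - 2) + 1/71918) = 1/(-266/(-264) + 1/71918) = 1/(-1/264*(-266) + 1/71918) = 1/(133/132 + 1/71918) = 1/(434783/431508) = 431508/434783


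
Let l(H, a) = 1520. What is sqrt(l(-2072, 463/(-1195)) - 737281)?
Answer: I*sqrt(735761) ≈ 857.77*I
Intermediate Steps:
sqrt(l(-2072, 463/(-1195)) - 737281) = sqrt(1520 - 737281) = sqrt(-735761) = I*sqrt(735761)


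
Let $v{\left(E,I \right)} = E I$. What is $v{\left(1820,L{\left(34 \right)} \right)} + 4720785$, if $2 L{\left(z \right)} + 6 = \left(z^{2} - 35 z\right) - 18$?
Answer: $4668005$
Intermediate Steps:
$L{\left(z \right)} = -12 + \frac{z^{2}}{2} - \frac{35 z}{2}$ ($L{\left(z \right)} = -3 + \frac{\left(z^{2} - 35 z\right) - 18}{2} = -3 + \frac{-18 + z^{2} - 35 z}{2} = -3 - \left(9 - \frac{z^{2}}{2} + \frac{35 z}{2}\right) = -12 + \frac{z^{2}}{2} - \frac{35 z}{2}$)
$v{\left(1820,L{\left(34 \right)} \right)} + 4720785 = 1820 \left(-12 + \frac{34^{2}}{2} - 595\right) + 4720785 = 1820 \left(-12 + \frac{1}{2} \cdot 1156 - 595\right) + 4720785 = 1820 \left(-12 + 578 - 595\right) + 4720785 = 1820 \left(-29\right) + 4720785 = -52780 + 4720785 = 4668005$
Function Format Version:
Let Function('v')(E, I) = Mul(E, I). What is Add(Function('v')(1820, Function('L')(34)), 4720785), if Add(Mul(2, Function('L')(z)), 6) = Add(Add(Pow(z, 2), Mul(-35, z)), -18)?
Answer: 4668005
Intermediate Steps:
Function('L')(z) = Add(-12, Mul(Rational(1, 2), Pow(z, 2)), Mul(Rational(-35, 2), z)) (Function('L')(z) = Add(-3, Mul(Rational(1, 2), Add(Add(Pow(z, 2), Mul(-35, z)), -18))) = Add(-3, Mul(Rational(1, 2), Add(-18, Pow(z, 2), Mul(-35, z)))) = Add(-3, Add(-9, Mul(Rational(1, 2), Pow(z, 2)), Mul(Rational(-35, 2), z))) = Add(-12, Mul(Rational(1, 2), Pow(z, 2)), Mul(Rational(-35, 2), z)))
Add(Function('v')(1820, Function('L')(34)), 4720785) = Add(Mul(1820, Add(-12, Mul(Rational(1, 2), Pow(34, 2)), Mul(Rational(-35, 2), 34))), 4720785) = Add(Mul(1820, Add(-12, Mul(Rational(1, 2), 1156), -595)), 4720785) = Add(Mul(1820, Add(-12, 578, -595)), 4720785) = Add(Mul(1820, -29), 4720785) = Add(-52780, 4720785) = 4668005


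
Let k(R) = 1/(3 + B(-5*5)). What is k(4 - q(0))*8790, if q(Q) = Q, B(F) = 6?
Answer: 2930/3 ≈ 976.67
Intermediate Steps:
k(R) = ⅑ (k(R) = 1/(3 + 6) = 1/9 = ⅑)
k(4 - q(0))*8790 = (⅑)*8790 = 2930/3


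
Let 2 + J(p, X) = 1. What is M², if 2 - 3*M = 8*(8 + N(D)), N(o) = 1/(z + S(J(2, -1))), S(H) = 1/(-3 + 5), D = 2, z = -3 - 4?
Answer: 624100/1521 ≈ 410.32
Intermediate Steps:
z = -7
J(p, X) = -1 (J(p, X) = -2 + 1 = -1)
S(H) = ½ (S(H) = 1/2 = ½)
N(o) = -2/13 (N(o) = 1/(-7 + ½) = 1/(-13/2) = -2/13)
M = -790/39 (M = ⅔ - 8*(8 - 2/13)/3 = ⅔ - 8*102/(3*13) = ⅔ - ⅓*816/13 = ⅔ - 272/13 = -790/39 ≈ -20.256)
M² = (-790/39)² = 624100/1521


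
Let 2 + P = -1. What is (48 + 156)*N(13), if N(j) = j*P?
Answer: -7956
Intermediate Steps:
P = -3 (P = -2 - 1 = -3)
N(j) = -3*j (N(j) = j*(-3) = -3*j)
(48 + 156)*N(13) = (48 + 156)*(-3*13) = 204*(-39) = -7956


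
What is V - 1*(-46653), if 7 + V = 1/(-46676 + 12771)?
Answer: 1581532629/33905 ≈ 46646.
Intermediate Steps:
V = -237336/33905 (V = -7 + 1/(-46676 + 12771) = -7 + 1/(-33905) = -7 - 1/33905 = -237336/33905 ≈ -7.0000)
V - 1*(-46653) = -237336/33905 - 1*(-46653) = -237336/33905 + 46653 = 1581532629/33905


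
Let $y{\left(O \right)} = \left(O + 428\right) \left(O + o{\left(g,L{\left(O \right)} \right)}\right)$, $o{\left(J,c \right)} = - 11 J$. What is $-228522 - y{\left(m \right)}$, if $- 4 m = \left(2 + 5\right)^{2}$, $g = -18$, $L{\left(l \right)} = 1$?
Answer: $- \frac{4891961}{16} \approx -3.0575 \cdot 10^{5}$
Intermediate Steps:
$m = - \frac{49}{4}$ ($m = - \frac{\left(2 + 5\right)^{2}}{4} = - \frac{7^{2}}{4} = \left(- \frac{1}{4}\right) 49 = - \frac{49}{4} \approx -12.25$)
$y{\left(O \right)} = \left(198 + O\right) \left(428 + O\right)$ ($y{\left(O \right)} = \left(O + 428\right) \left(O - -198\right) = \left(428 + O\right) \left(O + 198\right) = \left(428 + O\right) \left(198 + O\right) = \left(198 + O\right) \left(428 + O\right)$)
$-228522 - y{\left(m \right)} = -228522 - \left(84744 + \left(- \frac{49}{4}\right)^{2} + 626 \left(- \frac{49}{4}\right)\right) = -228522 - \left(84744 + \frac{2401}{16} - \frac{15337}{2}\right) = -228522 - \frac{1235609}{16} = - \frac{4891961}{16}$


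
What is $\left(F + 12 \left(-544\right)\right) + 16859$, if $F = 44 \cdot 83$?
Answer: $13983$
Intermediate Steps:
$F = 3652$
$\left(F + 12 \left(-544\right)\right) + 16859 = \left(3652 + 12 \left(-544\right)\right) + 16859 = \left(3652 - 6528\right) + 16859 = -2876 + 16859 = 13983$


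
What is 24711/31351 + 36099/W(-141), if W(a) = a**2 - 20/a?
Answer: 32692313280/12554915513 ≈ 2.6039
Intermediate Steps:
W(a) = a**2 - 20/a
24711/31351 + 36099/W(-141) = 24711/31351 + 36099/(((-20 + (-141)**3)/(-141))) = 24711*(1/31351) + 36099/((-(-20 - 2803221)/141)) = 24711/31351 + 36099/((-1/141*(-2803241))) = 24711/31351 + 36099/(2803241/141) = 24711/31351 + 36099*(141/2803241) = 24711/31351 + 727137/400463 = 32692313280/12554915513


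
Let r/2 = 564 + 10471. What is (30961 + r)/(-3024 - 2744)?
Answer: -53031/5768 ≈ -9.1940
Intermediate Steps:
r = 22070 (r = 2*(564 + 10471) = 2*11035 = 22070)
(30961 + r)/(-3024 - 2744) = (30961 + 22070)/(-3024 - 2744) = 53031/(-5768) = 53031*(-1/5768) = -53031/5768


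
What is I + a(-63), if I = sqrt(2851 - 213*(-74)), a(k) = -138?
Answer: -138 + sqrt(18613) ≈ -1.5705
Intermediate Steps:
I = sqrt(18613) (I = sqrt(2851 + 15762) = sqrt(18613) ≈ 136.43)
I + a(-63) = sqrt(18613) - 138 = -138 + sqrt(18613)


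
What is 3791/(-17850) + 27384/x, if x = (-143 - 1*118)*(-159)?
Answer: 2166547/4841550 ≈ 0.44749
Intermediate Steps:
x = 41499 (x = (-143 - 118)*(-159) = -261*(-159) = 41499)
3791/(-17850) + 27384/x = 3791/(-17850) + 27384/41499 = 3791*(-1/17850) + 27384*(1/41499) = -223/1050 + 9128/13833 = 2166547/4841550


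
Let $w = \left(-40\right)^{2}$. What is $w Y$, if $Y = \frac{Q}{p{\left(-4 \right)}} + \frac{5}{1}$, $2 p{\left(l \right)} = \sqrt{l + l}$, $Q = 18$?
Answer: $8000 - 14400 i \sqrt{2} \approx 8000.0 - 20365.0 i$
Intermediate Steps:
$p{\left(l \right)} = \frac{\sqrt{2} \sqrt{l}}{2}$ ($p{\left(l \right)} = \frac{\sqrt{l + l}}{2} = \frac{\sqrt{2 l}}{2} = \frac{\sqrt{2} \sqrt{l}}{2}$)
$w = 1600$
$Y = 5 - 9 i \sqrt{2}$ ($Y = \frac{18}{\frac{1}{2} \sqrt{2} \sqrt{-4}} + \frac{5}{1} = \frac{18}{\frac{1}{2} \sqrt{2} \cdot 2 i} + 5 \cdot 1 = \frac{18}{i \sqrt{2}} + 5 = 18 \left(- \frac{i \sqrt{2}}{2}\right) + 5 = - 9 i \sqrt{2} + 5 = 5 - 9 i \sqrt{2} \approx 5.0 - 12.728 i$)
$w Y = 1600 \left(5 - 9 i \sqrt{2}\right) = 8000 - 14400 i \sqrt{2}$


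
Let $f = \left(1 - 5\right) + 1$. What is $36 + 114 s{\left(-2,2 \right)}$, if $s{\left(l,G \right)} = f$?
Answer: $-306$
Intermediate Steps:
$f = -3$ ($f = -4 + 1 = -3$)
$s{\left(l,G \right)} = -3$
$36 + 114 s{\left(-2,2 \right)} = 36 + 114 \left(-3\right) = 36 - 342 = -306$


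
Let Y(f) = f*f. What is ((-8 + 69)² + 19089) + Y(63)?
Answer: 26779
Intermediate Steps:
Y(f) = f²
((-8 + 69)² + 19089) + Y(63) = ((-8 + 69)² + 19089) + 63² = (61² + 19089) + 3969 = (3721 + 19089) + 3969 = 22810 + 3969 = 26779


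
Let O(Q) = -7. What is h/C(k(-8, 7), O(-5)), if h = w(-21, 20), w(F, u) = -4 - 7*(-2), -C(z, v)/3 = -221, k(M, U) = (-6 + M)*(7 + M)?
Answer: 10/663 ≈ 0.015083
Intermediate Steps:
C(z, v) = 663 (C(z, v) = -3*(-221) = 663)
w(F, u) = 10 (w(F, u) = -4 + 14 = 10)
h = 10
h/C(k(-8, 7), O(-5)) = 10/663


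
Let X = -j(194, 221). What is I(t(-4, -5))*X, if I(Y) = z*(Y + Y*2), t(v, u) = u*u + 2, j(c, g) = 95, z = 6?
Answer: -46170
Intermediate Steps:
t(v, u) = 2 + u² (t(v, u) = u² + 2 = 2 + u²)
X = -95 (X = -1*95 = -95)
I(Y) = 18*Y (I(Y) = 6*(Y + Y*2) = 6*(Y + 2*Y) = 6*(3*Y) = 18*Y)
I(t(-4, -5))*X = (18*(2 + (-5)²))*(-95) = (18*(2 + 25))*(-95) = (18*27)*(-95) = 486*(-95) = -46170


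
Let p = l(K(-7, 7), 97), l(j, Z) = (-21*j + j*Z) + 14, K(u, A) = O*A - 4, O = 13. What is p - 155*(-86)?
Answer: 19956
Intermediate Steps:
K(u, A) = -4 + 13*A (K(u, A) = 13*A - 4 = -4 + 13*A)
l(j, Z) = 14 - 21*j + Z*j (l(j, Z) = (-21*j + Z*j) + 14 = 14 - 21*j + Z*j)
p = 6626 (p = 14 - 21*(-4 + 13*7) + 97*(-4 + 13*7) = 14 - 21*(-4 + 91) + 97*(-4 + 91) = 14 - 21*87 + 97*87 = 14 - 1827 + 8439 = 6626)
p - 155*(-86) = 6626 - 155*(-86) = 6626 - 1*(-13330) = 6626 + 13330 = 19956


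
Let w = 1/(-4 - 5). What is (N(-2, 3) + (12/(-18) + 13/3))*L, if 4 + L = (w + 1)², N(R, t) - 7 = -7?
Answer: -2860/243 ≈ -11.770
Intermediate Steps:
N(R, t) = 0 (N(R, t) = 7 - 7 = 0)
w = -⅑ (w = 1/(-9) = -⅑ ≈ -0.11111)
L = -260/81 (L = -4 + (-⅑ + 1)² = -4 + (8/9)² = -4 + 64/81 = -260/81 ≈ -3.2099)
(N(-2, 3) + (12/(-18) + 13/3))*L = (0 + (12/(-18) + 13/3))*(-260/81) = (0 + (12*(-1/18) + 13*(⅓)))*(-260/81) = (0 + (-⅔ + 13/3))*(-260/81) = (0 + 11/3)*(-260/81) = (11/3)*(-260/81) = -2860/243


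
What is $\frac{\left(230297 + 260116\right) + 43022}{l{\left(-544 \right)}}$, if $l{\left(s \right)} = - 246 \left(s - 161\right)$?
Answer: $\frac{106687}{34686} \approx 3.0758$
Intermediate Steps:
$l{\left(s \right)} = 39606 - 246 s$ ($l{\left(s \right)} = - 246 \left(-161 + s\right) = 39606 - 246 s$)
$\frac{\left(230297 + 260116\right) + 43022}{l{\left(-544 \right)}} = \frac{\left(230297 + 260116\right) + 43022}{39606 - -133824} = \frac{490413 + 43022}{39606 + 133824} = \frac{533435}{173430} = 533435 \cdot \frac{1}{173430} = \frac{106687}{34686}$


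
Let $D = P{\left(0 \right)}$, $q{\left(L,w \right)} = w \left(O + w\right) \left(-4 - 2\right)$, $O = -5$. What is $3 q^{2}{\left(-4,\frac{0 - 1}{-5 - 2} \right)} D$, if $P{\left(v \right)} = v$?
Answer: $0$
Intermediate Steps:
$q{\left(L,w \right)} = - 6 w \left(-5 + w\right)$ ($q{\left(L,w \right)} = w \left(-5 + w\right) \left(-4 - 2\right) = w \left(-5 + w\right) \left(-6\right) = - 6 w \left(-5 + w\right)$)
$D = 0$
$3 q^{2}{\left(-4,\frac{0 - 1}{-5 - 2} \right)} D = 3 \left(6 \frac{0 - 1}{-5 - 2} \left(5 - \frac{0 - 1}{-5 - 2}\right)\right)^{2} \cdot 0 = 3 \left(6 \left(- \frac{1}{-7}\right) \left(5 - - \frac{1}{-7}\right)\right)^{2} \cdot 0 = 3 \left(6 \left(\left(-1\right) \left(- \frac{1}{7}\right)\right) \left(5 - \left(-1\right) \left(- \frac{1}{7}\right)\right)\right)^{2} \cdot 0 = 3 \left(6 \cdot \frac{1}{7} \left(5 - \frac{1}{7}\right)\right)^{2} \cdot 0 = 3 \left(6 \cdot \frac{1}{7} \cdot \frac{34}{7}\right)^{2} \cdot 0 = 3 \left(\frac{204}{49}\right)^{2} \cdot 0 = 3 \cdot \frac{41616}{2401} \cdot 0 = \frac{124848}{2401} \cdot 0 = 0$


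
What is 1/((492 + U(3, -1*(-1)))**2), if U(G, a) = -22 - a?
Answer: 1/219961 ≈ 4.5463e-6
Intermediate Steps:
1/((492 + U(3, -1*(-1)))**2) = 1/((492 + (-22 - (-1)*(-1)))**2) = 1/((492 + (-22 - 1*1))**2) = 1/((492 + (-22 - 1))**2) = 1/((492 - 23)**2) = 1/(469**2) = 1/219961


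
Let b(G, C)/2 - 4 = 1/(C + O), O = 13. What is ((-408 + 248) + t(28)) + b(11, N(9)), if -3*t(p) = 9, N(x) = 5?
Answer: -1394/9 ≈ -154.89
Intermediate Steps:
b(G, C) = 8 + 2/(13 + C) (b(G, C) = 8 + 2/(C + 13) = 8 + 2/(13 + C))
t(p) = -3 (t(p) = -⅓*9 = -3)
((-408 + 248) + t(28)) + b(11, N(9)) = ((-408 + 248) - 3) + 2*(53 + 4*5)/(13 + 5) = (-160 - 3) + 2*(53 + 20)/18 = -163 + 2*(1/18)*73 = -163 + 73/9 = -1394/9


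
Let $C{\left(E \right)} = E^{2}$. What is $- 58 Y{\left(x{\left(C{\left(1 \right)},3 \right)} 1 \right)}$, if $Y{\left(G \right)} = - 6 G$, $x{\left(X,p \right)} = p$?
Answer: $1044$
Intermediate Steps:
$- 58 Y{\left(x{\left(C{\left(1 \right)},3 \right)} 1 \right)} = - 58 \left(- 6 \cdot 3 \cdot 1\right) = - 58 \left(\left(-6\right) 3\right) = \left(-58\right) \left(-18\right) = 1044$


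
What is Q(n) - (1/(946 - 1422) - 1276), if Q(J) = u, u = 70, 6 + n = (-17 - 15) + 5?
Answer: 640697/476 ≈ 1346.0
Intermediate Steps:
n = -33 (n = -6 + ((-17 - 15) + 5) = -6 + (-32 + 5) = -6 - 27 = -33)
Q(J) = 70
Q(n) - (1/(946 - 1422) - 1276) = 70 - (1/(946 - 1422) - 1276) = 70 - (1/(-476) - 1276) = 70 - (-1/476 - 1276) = 70 - 1*(-607377/476) = 70 + 607377/476 = 640697/476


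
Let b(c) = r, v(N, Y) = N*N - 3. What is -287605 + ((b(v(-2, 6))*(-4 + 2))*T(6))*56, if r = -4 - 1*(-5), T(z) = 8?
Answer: -288501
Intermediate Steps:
v(N, Y) = -3 + N² (v(N, Y) = N² - 3 = -3 + N²)
r = 1 (r = -4 + 5 = 1)
b(c) = 1
-287605 + ((b(v(-2, 6))*(-4 + 2))*T(6))*56 = -287605 + ((1*(-4 + 2))*8)*56 = -287605 + ((1*(-2))*8)*56 = -287605 - 2*8*56 = -287605 - 16*56 = -287605 - 896 = -288501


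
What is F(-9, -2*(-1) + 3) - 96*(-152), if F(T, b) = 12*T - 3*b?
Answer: 14469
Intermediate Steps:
F(T, b) = -3*b + 12*T
F(-9, -2*(-1) + 3) - 96*(-152) = (-3*(-2*(-1) + 3) + 12*(-9)) - 96*(-152) = (-3*(2 + 3) - 108) + 14592 = (-3*5 - 108) + 14592 = (-15 - 108) + 14592 = -123 + 14592 = 14469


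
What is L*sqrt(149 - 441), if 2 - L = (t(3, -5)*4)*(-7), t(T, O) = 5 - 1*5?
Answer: 4*I*sqrt(73) ≈ 34.176*I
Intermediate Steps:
t(T, O) = 0 (t(T, O) = 5 - 5 = 0)
L = 2 (L = 2 - 0*4*(-7) = 2 - 0*(-7) = 2 - 1*0 = 2 + 0 = 2)
L*sqrt(149 - 441) = 2*sqrt(149 - 441) = 2*sqrt(-292) = 2*(2*I*sqrt(73)) = 4*I*sqrt(73)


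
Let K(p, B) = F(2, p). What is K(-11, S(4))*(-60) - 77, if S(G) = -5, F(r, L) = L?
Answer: 583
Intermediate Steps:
K(p, B) = p
K(-11, S(4))*(-60) - 77 = -11*(-60) - 77 = 660 - 77 = 583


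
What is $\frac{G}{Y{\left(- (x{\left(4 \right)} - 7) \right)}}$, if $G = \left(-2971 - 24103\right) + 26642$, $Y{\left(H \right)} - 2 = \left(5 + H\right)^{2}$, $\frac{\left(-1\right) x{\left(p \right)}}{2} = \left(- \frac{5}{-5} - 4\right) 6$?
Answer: $- \frac{216}{289} \approx -0.74741$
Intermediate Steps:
$x{\left(p \right)} = 36$ ($x{\left(p \right)} = - 2 \left(- \frac{5}{-5} - 4\right) 6 = - 2 \left(\left(-5\right) \left(- \frac{1}{5}\right) - 4\right) 6 = - 2 \left(1 - 4\right) 6 = - 2 \left(\left(-3\right) 6\right) = \left(-2\right) \left(-18\right) = 36$)
$Y{\left(H \right)} = 2 + \left(5 + H\right)^{2}$
$G = -432$ ($G = -27074 + 26642 = -432$)
$\frac{G}{Y{\left(- (x{\left(4 \right)} - 7) \right)}} = - \frac{432}{2 + \left(5 - \left(36 - 7\right)\right)^{2}} = - \frac{432}{2 + \left(5 - 29\right)^{2}} = - \frac{432}{2 + \left(-24\right)^{2}} = - \frac{432}{2 + 576} = - \frac{432}{578} = \left(-432\right) \frac{1}{578} = - \frac{216}{289}$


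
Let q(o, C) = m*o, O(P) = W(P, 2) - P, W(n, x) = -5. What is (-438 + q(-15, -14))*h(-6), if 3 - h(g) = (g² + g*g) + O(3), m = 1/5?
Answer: 26901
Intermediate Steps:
m = ⅕ ≈ 0.20000
O(P) = -5 - P
q(o, C) = o/5
h(g) = 11 - 2*g² (h(g) = 3 - ((g² + g*g) + (-5 - 1*3)) = 3 - ((g² + g²) + (-5 - 3)) = 3 - (2*g² - 8) = 3 - (-8 + 2*g²) = 3 + (8 - 2*g²) = 11 - 2*g²)
(-438 + q(-15, -14))*h(-6) = (-438 + (⅕)*(-15))*(11 - 2*(-6)²) = (-438 - 3)*(11 - 2*36) = -441*(11 - 72) = -441*(-61) = 26901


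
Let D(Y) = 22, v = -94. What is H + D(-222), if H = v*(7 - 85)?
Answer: 7354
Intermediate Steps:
H = 7332 (H = -94*(7 - 85) = -94*(-78) = 7332)
H + D(-222) = 7332 + 22 = 7354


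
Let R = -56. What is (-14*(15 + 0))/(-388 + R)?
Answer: 35/74 ≈ 0.47297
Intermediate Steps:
(-14*(15 + 0))/(-388 + R) = (-14*(15 + 0))/(-388 - 56) = -14*15/(-444) = -210*(-1/444) = 35/74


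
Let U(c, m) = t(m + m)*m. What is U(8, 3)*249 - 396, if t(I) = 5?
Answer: 3339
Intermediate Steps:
U(c, m) = 5*m
U(8, 3)*249 - 396 = (5*3)*249 - 396 = 15*249 - 396 = 3735 - 396 = 3339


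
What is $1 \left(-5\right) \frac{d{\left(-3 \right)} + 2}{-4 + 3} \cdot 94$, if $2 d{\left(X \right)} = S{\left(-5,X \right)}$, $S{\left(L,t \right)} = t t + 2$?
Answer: $3525$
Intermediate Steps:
$S{\left(L,t \right)} = 2 + t^{2}$ ($S{\left(L,t \right)} = t^{2} + 2 = 2 + t^{2}$)
$d{\left(X \right)} = 1 + \frac{X^{2}}{2}$ ($d{\left(X \right)} = \frac{2 + X^{2}}{2} = 1 + \frac{X^{2}}{2}$)
$1 \left(-5\right) \frac{d{\left(-3 \right)} + 2}{-4 + 3} \cdot 94 = 1 \left(-5\right) \frac{\left(1 + \frac{\left(-3\right)^{2}}{2}\right) + 2}{-4 + 3} \cdot 94 = - 5 \frac{\left(1 + \frac{1}{2} \cdot 9\right) + 2}{-1} \cdot 94 = - 5 \left(\left(1 + \frac{9}{2}\right) + 2\right) \left(-1\right) 94 = - 5 \left(\frac{11}{2} + 2\right) \left(-1\right) 94 = - 5 \cdot \frac{15}{2} \left(-1\right) 94 = \left(-5\right) \left(- \frac{15}{2}\right) 94 = \frac{75}{2} \cdot 94 = 3525$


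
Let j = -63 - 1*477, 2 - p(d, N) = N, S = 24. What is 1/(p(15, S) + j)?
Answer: -1/562 ≈ -0.0017794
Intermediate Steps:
p(d, N) = 2 - N
j = -540 (j = -63 - 477 = -540)
1/(p(15, S) + j) = 1/((2 - 1*24) - 540) = 1/((2 - 24) - 540) = 1/(-22 - 540) = 1/(-562) = -1/562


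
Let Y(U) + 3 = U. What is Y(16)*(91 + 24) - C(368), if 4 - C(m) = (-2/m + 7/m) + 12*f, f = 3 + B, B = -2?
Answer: 553109/368 ≈ 1503.0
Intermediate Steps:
f = 1 (f = 3 - 2 = 1)
Y(U) = -3 + U
C(m) = -8 - 5/m (C(m) = 4 - ((-2/m + 7/m) + 12*1) = 4 - (5/m + 12) = 4 - (12 + 5/m) = 4 + (-12 - 5/m) = -8 - 5/m)
Y(16)*(91 + 24) - C(368) = (-3 + 16)*(91 + 24) - (-8 - 5/368) = 13*115 - (-8 - 5*1/368) = 1495 - (-8 - 5/368) = 1495 - 1*(-2949/368) = 1495 + 2949/368 = 553109/368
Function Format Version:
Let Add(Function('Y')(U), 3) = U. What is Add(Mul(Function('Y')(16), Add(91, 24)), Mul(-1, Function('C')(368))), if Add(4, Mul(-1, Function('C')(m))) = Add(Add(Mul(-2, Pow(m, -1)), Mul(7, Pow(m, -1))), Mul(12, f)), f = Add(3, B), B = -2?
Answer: Rational(553109, 368) ≈ 1503.0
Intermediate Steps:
f = 1 (f = Add(3, -2) = 1)
Function('Y')(U) = Add(-3, U)
Function('C')(m) = Add(-8, Mul(-5, Pow(m, -1))) (Function('C')(m) = Add(4, Mul(-1, Add(Add(Mul(-2, Pow(m, -1)), Mul(7, Pow(m, -1))), Mul(12, 1)))) = Add(4, Mul(-1, Add(Mul(5, Pow(m, -1)), 12))) = Add(4, Mul(-1, Add(12, Mul(5, Pow(m, -1))))) = Add(4, Add(-12, Mul(-5, Pow(m, -1)))) = Add(-8, Mul(-5, Pow(m, -1))))
Add(Mul(Function('Y')(16), Add(91, 24)), Mul(-1, Function('C')(368))) = Add(Mul(Add(-3, 16), Add(91, 24)), Mul(-1, Add(-8, Mul(-5, Pow(368, -1))))) = Add(Mul(13, 115), Mul(-1, Add(-8, Mul(-5, Rational(1, 368))))) = Add(1495, Mul(-1, Add(-8, Rational(-5, 368)))) = Add(1495, Mul(-1, Rational(-2949, 368))) = Add(1495, Rational(2949, 368)) = Rational(553109, 368)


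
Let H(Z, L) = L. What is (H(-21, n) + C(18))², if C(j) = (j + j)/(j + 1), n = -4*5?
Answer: 118336/361 ≈ 327.80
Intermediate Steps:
n = -20
C(j) = 2*j/(1 + j) (C(j) = (2*j)/(1 + j) = 2*j/(1 + j))
(H(-21, n) + C(18))² = (-20 + 2*18/(1 + 18))² = (-20 + 2*18/19)² = (-20 + 2*18*(1/19))² = (-20 + 36/19)² = (-344/19)² = 118336/361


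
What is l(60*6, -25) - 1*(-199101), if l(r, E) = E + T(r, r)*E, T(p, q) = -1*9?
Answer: 199301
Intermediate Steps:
T(p, q) = -9
l(r, E) = -8*E (l(r, E) = E - 9*E = -8*E)
l(60*6, -25) - 1*(-199101) = -8*(-25) - 1*(-199101) = 200 + 199101 = 199301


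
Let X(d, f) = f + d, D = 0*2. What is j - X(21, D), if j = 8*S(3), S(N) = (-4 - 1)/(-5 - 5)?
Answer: -17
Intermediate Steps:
S(N) = 1/2 (S(N) = -5/(-10) = -5*(-1/10) = 1/2)
D = 0
X(d, f) = d + f
j = 4 (j = 8*(1/2) = 4)
j - X(21, D) = 4 - (21 + 0) = 4 - 1*21 = 4 - 21 = -17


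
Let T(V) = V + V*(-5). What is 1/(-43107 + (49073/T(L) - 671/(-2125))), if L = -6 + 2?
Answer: -34000/1361347139 ≈ -2.4975e-5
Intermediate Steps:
L = -4
T(V) = -4*V (T(V) = V - 5*V = -4*V)
1/(-43107 + (49073/T(L) - 671/(-2125))) = 1/(-43107 + (49073/((-4*(-4))) - 671/(-2125))) = 1/(-43107 + (49073/16 - 671*(-1/2125))) = 1/(-43107 + (49073*(1/16) + 671/2125)) = 1/(-43107 + (49073/16 + 671/2125)) = 1/(-43107 + 104290861/34000) = 1/(-1361347139/34000) = -34000/1361347139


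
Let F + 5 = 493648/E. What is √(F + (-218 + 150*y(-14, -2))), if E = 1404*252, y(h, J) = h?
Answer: I*√14015177358/2457 ≈ 48.183*I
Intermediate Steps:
E = 353808
F = -79712/22113 (F = -5 + 493648/353808 = -5 + 493648*(1/353808) = -5 + 30853/22113 = -79712/22113 ≈ -3.6048)
√(F + (-218 + 150*y(-14, -2))) = √(-79712/22113 + (-218 + 150*(-14))) = √(-79712/22113 + (-218 - 2100)) = √(-79712/22113 - 2318) = √(-51337646/22113) = I*√14015177358/2457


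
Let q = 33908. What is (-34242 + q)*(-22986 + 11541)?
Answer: 3822630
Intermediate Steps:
(-34242 + q)*(-22986 + 11541) = (-34242 + 33908)*(-22986 + 11541) = -334*(-11445) = 3822630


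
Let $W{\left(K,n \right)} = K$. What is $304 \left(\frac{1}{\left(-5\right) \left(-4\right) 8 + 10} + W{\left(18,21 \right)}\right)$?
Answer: $\frac{465272}{85} \approx 5473.8$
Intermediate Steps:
$304 \left(\frac{1}{\left(-5\right) \left(-4\right) 8 + 10} + W{\left(18,21 \right)}\right) = 304 \left(\frac{1}{\left(-5\right) \left(-4\right) 8 + 10} + 18\right) = 304 \left(\frac{1}{20 \cdot 8 + 10} + 18\right) = 304 \left(\frac{1}{160 + 10} + 18\right) = 304 \left(\frac{1}{170} + 18\right) = 304 \cdot \frac{3061}{170} = \frac{465272}{85}$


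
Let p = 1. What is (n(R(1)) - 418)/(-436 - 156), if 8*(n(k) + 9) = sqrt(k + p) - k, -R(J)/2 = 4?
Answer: 213/296 - I*sqrt(7)/4736 ≈ 0.71959 - 0.00055865*I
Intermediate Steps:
R(J) = -8 (R(J) = -2*4 = -8)
n(k) = -9 - k/8 + sqrt(1 + k)/8 (n(k) = -9 + (sqrt(k + 1) - k)/8 = -9 + (sqrt(1 + k) - k)/8 = -9 + (-k/8 + sqrt(1 + k)/8) = -9 - k/8 + sqrt(1 + k)/8)
(n(R(1)) - 418)/(-436 - 156) = ((-9 - 1/8*(-8) + sqrt(1 - 8)/8) - 418)/(-436 - 156) = ((-9 + 1 + sqrt(-7)/8) - 418)/(-592) = ((-9 + 1 + (I*sqrt(7))/8) - 418)*(-1/592) = ((-9 + 1 + I*sqrt(7)/8) - 418)*(-1/592) = ((-8 + I*sqrt(7)/8) - 418)*(-1/592) = (-426 + I*sqrt(7)/8)*(-1/592) = 213/296 - I*sqrt(7)/4736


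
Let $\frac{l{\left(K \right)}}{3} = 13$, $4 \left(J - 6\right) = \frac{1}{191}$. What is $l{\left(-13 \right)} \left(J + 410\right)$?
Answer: $\frac{12395175}{764} \approx 16224.0$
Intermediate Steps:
$J = \frac{4585}{764}$ ($J = 6 + \frac{1}{4 \cdot 191} = 6 + \frac{1}{4} \cdot \frac{1}{191} = 6 + \frac{1}{764} = \frac{4585}{764} \approx 6.0013$)
$l{\left(K \right)} = 39$ ($l{\left(K \right)} = 3 \cdot 13 = 39$)
$l{\left(-13 \right)} \left(J + 410\right) = 39 \left(\frac{4585}{764} + 410\right) = 39 \cdot \frac{317825}{764} = \frac{12395175}{764}$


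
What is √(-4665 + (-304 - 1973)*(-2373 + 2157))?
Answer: √487167 ≈ 697.97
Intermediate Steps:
√(-4665 + (-304 - 1973)*(-2373 + 2157)) = √(-4665 - 2277*(-216)) = √(-4665 + 491832) = √487167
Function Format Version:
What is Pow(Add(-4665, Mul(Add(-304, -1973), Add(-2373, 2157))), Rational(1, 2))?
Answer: Pow(487167, Rational(1, 2)) ≈ 697.97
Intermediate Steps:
Pow(Add(-4665, Mul(Add(-304, -1973), Add(-2373, 2157))), Rational(1, 2)) = Pow(Add(-4665, Mul(-2277, -216)), Rational(1, 2)) = Pow(Add(-4665, 491832), Rational(1, 2)) = Pow(487167, Rational(1, 2))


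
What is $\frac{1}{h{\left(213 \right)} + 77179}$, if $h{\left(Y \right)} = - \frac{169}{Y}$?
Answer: $\frac{213}{16438958} \approx 1.2957 \cdot 10^{-5}$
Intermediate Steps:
$\frac{1}{h{\left(213 \right)} + 77179} = \frac{1}{- \frac{169}{213} + 77179} = \frac{1}{\frac{16438958}{213}} = \frac{213}{16438958}$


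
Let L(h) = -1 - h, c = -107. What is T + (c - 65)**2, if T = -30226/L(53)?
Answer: 813881/27 ≈ 30144.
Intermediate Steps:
T = 15113/27 (T = -30226/(-1 - 1*53) = -30226/(-1 - 53) = -30226/(-54) = -30226*(-1/54) = 15113/27 ≈ 559.74)
T + (c - 65)**2 = 15113/27 + (-107 - 65)**2 = 15113/27 + (-172)**2 = 15113/27 + 29584 = 813881/27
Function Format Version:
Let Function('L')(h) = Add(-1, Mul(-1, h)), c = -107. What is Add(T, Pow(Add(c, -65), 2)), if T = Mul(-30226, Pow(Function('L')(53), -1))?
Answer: Rational(813881, 27) ≈ 30144.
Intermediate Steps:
T = Rational(15113, 27) (T = Mul(-30226, Pow(Add(-1, Mul(-1, 53)), -1)) = Mul(-30226, Pow(Add(-1, -53), -1)) = Mul(-30226, Pow(-54, -1)) = Mul(-30226, Rational(-1, 54)) = Rational(15113, 27) ≈ 559.74)
Add(T, Pow(Add(c, -65), 2)) = Add(Rational(15113, 27), Pow(Add(-107, -65), 2)) = Add(Rational(15113, 27), Pow(-172, 2)) = Add(Rational(15113, 27), 29584) = Rational(813881, 27)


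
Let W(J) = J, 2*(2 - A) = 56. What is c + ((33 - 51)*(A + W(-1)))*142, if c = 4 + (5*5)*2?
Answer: 69066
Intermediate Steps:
A = -26 (A = 2 - 1/2*56 = 2 - 28 = -26)
c = 54 (c = 4 + 25*2 = 4 + 50 = 54)
c + ((33 - 51)*(A + W(-1)))*142 = 54 + ((33 - 51)*(-26 - 1))*142 = 54 - 18*(-27)*142 = 54 + 486*142 = 54 + 69012 = 69066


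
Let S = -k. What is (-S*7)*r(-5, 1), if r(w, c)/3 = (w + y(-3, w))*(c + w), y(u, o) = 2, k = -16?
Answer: -4032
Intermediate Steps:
S = 16 (S = -1*(-16) = 16)
r(w, c) = 3*(2 + w)*(c + w) (r(w, c) = 3*((w + 2)*(c + w)) = 3*((2 + w)*(c + w)) = 3*(2 + w)*(c + w))
(-S*7)*r(-5, 1) = (-1*16*7)*(3*(-5)² + 6*1 + 6*(-5) + 3*1*(-5)) = (-16*7)*(3*25 + 6 - 30 - 15) = -112*(75 + 6 - 30 - 15) = -112*36 = -4032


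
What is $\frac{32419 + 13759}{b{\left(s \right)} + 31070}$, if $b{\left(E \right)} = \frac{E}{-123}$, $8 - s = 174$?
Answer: $\frac{2839947}{1910888} \approx 1.4862$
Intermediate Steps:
$s = -166$ ($s = 8 - 174 = -166$)
$b{\left(E \right)} = - \frac{E}{123}$ ($b{\left(E \right)} = E \left(- \frac{1}{123}\right) = - \frac{E}{123}$)
$\frac{32419 + 13759}{b{\left(s \right)} + 31070} = \frac{32419 + 13759}{\left(- \frac{1}{123}\right) \left(-166\right) + 31070} = \frac{46178}{\frac{166}{123} + 31070} = \frac{46178}{\frac{3821776}{123}} = 46178 \cdot \frac{123}{3821776} = \frac{2839947}{1910888}$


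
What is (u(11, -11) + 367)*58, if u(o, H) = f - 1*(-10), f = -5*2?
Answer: 21286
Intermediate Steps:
f = -10
u(o, H) = 0 (u(o, H) = -10 - 1*(-10) = -10 + 10 = 0)
(u(11, -11) + 367)*58 = (0 + 367)*58 = 367*58 = 21286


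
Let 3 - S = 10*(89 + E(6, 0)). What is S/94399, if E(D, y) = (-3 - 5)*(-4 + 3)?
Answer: -967/94399 ≈ -0.010244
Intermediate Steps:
E(D, y) = 8 (E(D, y) = -8*(-1) = 8)
S = -967 (S = 3 - 10*(89 + 8) = 3 - 10*97 = 3 - 1*970 = 3 - 970 = -967)
S/94399 = -967/94399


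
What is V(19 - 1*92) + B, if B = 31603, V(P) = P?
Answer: 31530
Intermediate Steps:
V(19 - 1*92) + B = (19 - 1*92) + 31603 = (19 - 92) + 31603 = -73 + 31603 = 31530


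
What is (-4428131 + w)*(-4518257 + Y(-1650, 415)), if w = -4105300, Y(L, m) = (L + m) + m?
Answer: 38563231763187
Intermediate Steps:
Y(L, m) = L + 2*m
(-4428131 + w)*(-4518257 + Y(-1650, 415)) = (-4428131 - 4105300)*(-4518257 + (-1650 + 2*415)) = -8533431*(-4518257 + (-1650 + 830)) = -8533431*(-4518257 - 820) = -8533431*(-4519077) = 38563231763187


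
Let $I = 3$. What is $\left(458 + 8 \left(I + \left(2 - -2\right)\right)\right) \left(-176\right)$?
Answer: $-90464$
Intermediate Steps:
$\left(458 + 8 \left(I + \left(2 - -2\right)\right)\right) \left(-176\right) = \left(458 + 8 \left(3 + \left(2 - -2\right)\right)\right) \left(-176\right) = \left(458 + 8 \left(3 + \left(2 + 2\right)\right)\right) \left(-176\right) = \left(458 + 8 \left(3 + 4\right)\right) \left(-176\right) = \left(458 + 8 \cdot 7\right) \left(-176\right) = \left(458 + 56\right) \left(-176\right) = 514 \left(-176\right) = -90464$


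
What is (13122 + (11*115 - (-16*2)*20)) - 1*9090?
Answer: 5937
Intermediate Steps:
(13122 + (11*115 - (-16*2)*20)) - 1*9090 = (13122 + (1265 - (-32)*20)) - 9090 = (13122 + (1265 - 1*(-640))) - 9090 = (13122 + (1265 + 640)) - 9090 = (13122 + 1905) - 9090 = 15027 - 9090 = 5937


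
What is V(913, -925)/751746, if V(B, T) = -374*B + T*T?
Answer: 514163/751746 ≈ 0.68396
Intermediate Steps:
V(B, T) = T² - 374*B (V(B, T) = -374*B + T² = T² - 374*B)
V(913, -925)/751746 = ((-925)² - 374*913)/751746 = (855625 - 341462)*(1/751746) = 514163*(1/751746) = 514163/751746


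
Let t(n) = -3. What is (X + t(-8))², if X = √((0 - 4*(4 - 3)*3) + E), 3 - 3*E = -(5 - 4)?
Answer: (9 - 4*I*√6)²/9 ≈ -1.6667 - 19.596*I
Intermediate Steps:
E = 4/3 (E = 1 - (-1)*(5 - 4)/3 = 1 - (-1)/3 = 1 - ⅓*(-1) = 1 + ⅓ = 4/3 ≈ 1.3333)
X = 4*I*√6/3 (X = √((0 - 4*(4 - 3)*3) + 4/3) = √((0 - 4*1*3) + 4/3) = √((0 - 4*3) + 4/3) = √((0 - 12) + 4/3) = √(-12 + 4/3) = √(-32/3) = 4*I*√6/3 ≈ 3.266*I)
(X + t(-8))² = (4*I*√6/3 - 3)² = (-3 + 4*I*√6/3)²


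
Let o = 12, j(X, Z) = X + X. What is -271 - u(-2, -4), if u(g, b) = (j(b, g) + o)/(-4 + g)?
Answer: -811/3 ≈ -270.33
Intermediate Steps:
j(X, Z) = 2*X
u(g, b) = (12 + 2*b)/(-4 + g) (u(g, b) = (2*b + 12)/(-4 + g) = (12 + 2*b)/(-4 + g))
-271 - u(-2, -4) = -271 - 2*(6 - 4)/(-4 - 2) = -271 - 2*2/(-6) = -271 - 2*(-1)*2/6 = -271 - 1*(-2/3) = -271 + 2/3 = -811/3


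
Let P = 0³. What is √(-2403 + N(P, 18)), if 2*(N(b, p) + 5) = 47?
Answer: I*√9538/2 ≈ 48.831*I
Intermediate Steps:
P = 0
N(b, p) = 37/2 (N(b, p) = -5 + (½)*47 = -5 + 47/2 = 37/2)
√(-2403 + N(P, 18)) = √(-2403 + 37/2) = √(-4769/2) = I*√9538/2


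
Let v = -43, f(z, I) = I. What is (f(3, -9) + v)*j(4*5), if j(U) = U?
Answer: -1040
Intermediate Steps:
(f(3, -9) + v)*j(4*5) = (-9 - 43)*(4*5) = -52*20 = -1040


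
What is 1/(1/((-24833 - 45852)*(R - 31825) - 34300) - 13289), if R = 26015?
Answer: -410645550/5457068713949 ≈ -7.5250e-5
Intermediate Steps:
1/(1/((-24833 - 45852)*(R - 31825) - 34300) - 13289) = 1/(1/((-24833 - 45852)*(26015 - 31825) - 34300) - 13289) = 1/(1/(-70685*(-5810) - 34300) - 13289) = 1/(1/(410679850 - 34300) - 13289) = 1/(1/410645550 - 13289) = 1/(-5457068713949/410645550) = -410645550/5457068713949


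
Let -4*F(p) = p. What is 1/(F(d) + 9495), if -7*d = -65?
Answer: 28/265795 ≈ 0.00010534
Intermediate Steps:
d = 65/7 (d = -⅐*(-65) = 65/7 ≈ 9.2857)
F(p) = -p/4
1/(F(d) + 9495) = 1/(-¼*65/7 + 9495) = 1/(-65/28 + 9495) = 1/(265795/28) = 28/265795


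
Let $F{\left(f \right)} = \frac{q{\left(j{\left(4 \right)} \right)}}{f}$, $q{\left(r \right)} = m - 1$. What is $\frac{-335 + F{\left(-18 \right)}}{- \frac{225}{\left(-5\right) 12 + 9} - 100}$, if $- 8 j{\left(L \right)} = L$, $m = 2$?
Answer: $\frac{102527}{29250} \approx 3.5052$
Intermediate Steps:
$j{\left(L \right)} = - \frac{L}{8}$
$q{\left(r \right)} = 1$ ($q{\left(r \right)} = 2 - 1 = 1$)
$F{\left(f \right)} = \frac{1}{f}$ ($F{\left(f \right)} = 1 \frac{1}{f} = \frac{1}{f}$)
$\frac{-335 + F{\left(-18 \right)}}{- \frac{225}{\left(-5\right) 12 + 9} - 100} = \frac{-335 + \frac{1}{-18}}{- \frac{225}{\left(-5\right) 12 + 9} - 100} = \frac{-335 - \frac{1}{18}}{- \frac{225}{-60 + 9} - 100} = - \frac{6031}{18 \left(- \frac{225}{-51} - 100\right)} = - \frac{6031}{18 \left(\left(-225\right) \left(- \frac{1}{51}\right) - 100\right)} = - \frac{6031}{18 \left(\frac{75}{17} - 100\right)} = - \frac{6031}{18 \left(- \frac{1625}{17}\right)} = \left(- \frac{6031}{18}\right) \left(- \frac{17}{1625}\right) = \frac{102527}{29250}$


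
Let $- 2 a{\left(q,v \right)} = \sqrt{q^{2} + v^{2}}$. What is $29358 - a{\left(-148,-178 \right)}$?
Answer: $29358 + \sqrt{13397} \approx 29474.0$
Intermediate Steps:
$a{\left(q,v \right)} = - \frac{\sqrt{q^{2} + v^{2}}}{2}$
$29358 - a{\left(-148,-178 \right)} = 29358 - - \frac{\sqrt{\left(-148\right)^{2} + \left(-178\right)^{2}}}{2} = 29358 - - \frac{\sqrt{21904 + 31684}}{2} = 29358 - - \frac{\sqrt{53588}}{2} = 29358 - - \frac{2 \sqrt{13397}}{2} = 29358 - - \sqrt{13397} = 29358 + \sqrt{13397}$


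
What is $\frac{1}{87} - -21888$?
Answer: $\frac{1904257}{87} \approx 21888.0$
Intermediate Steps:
$\frac{1}{87} - -21888 = \frac{1}{87} + 21888 = \frac{1904257}{87}$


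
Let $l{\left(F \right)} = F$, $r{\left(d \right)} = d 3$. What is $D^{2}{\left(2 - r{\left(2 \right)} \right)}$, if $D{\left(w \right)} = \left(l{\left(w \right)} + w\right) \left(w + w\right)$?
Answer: $4096$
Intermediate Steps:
$r{\left(d \right)} = 3 d$
$D{\left(w \right)} = 4 w^{2}$ ($D{\left(w \right)} = \left(w + w\right) \left(w + w\right) = 2 w 2 w = 4 w^{2}$)
$D^{2}{\left(2 - r{\left(2 \right)} \right)} = \left(4 \left(2 - 3 \cdot 2\right)^{2}\right)^{2} = \left(4 \left(2 - 6\right)^{2}\right)^{2} = \left(4 \left(-4\right)^{2}\right)^{2} = \left(4 \cdot 16\right)^{2} = 64^{2} = 4096$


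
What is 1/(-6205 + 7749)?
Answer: 1/1544 ≈ 0.00064767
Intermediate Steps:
1/(-6205 + 7749) = 1/1544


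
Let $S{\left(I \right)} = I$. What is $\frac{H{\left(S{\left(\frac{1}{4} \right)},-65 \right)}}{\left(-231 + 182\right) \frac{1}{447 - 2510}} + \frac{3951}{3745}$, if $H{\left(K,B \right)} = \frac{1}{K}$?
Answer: $\frac{4442477}{26215} \approx 169.46$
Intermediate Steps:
$\frac{H{\left(S{\left(\frac{1}{4} \right)},-65 \right)}}{\left(-231 + 182\right) \frac{1}{447 - 2510}} + \frac{3951}{3745} = \frac{1}{\frac{1}{4} \frac{-231 + 182}{447 - 2510}} + \frac{3951}{3745} = \frac{\frac{1}{\frac{1}{4}}}{\left(-49\right) \frac{1}{-2063}} + 3951 \cdot \frac{1}{3745} = \frac{4}{\left(-49\right) \left(- \frac{1}{2063}\right)} + \frac{3951}{3745} = \frac{4}{\frac{49}{2063}} + \frac{3951}{3745} = 4 \cdot \frac{2063}{49} + \frac{3951}{3745} = \frac{8252}{49} + \frac{3951}{3745} = \frac{4442477}{26215}$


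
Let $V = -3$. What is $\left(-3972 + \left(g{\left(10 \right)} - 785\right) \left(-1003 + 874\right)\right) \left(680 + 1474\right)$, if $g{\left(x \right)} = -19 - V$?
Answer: $214014978$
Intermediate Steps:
$g{\left(x \right)} = -16$ ($g{\left(x \right)} = -19 - -3 = -19 + 3 = -16$)
$\left(-3972 + \left(g{\left(10 \right)} - 785\right) \left(-1003 + 874\right)\right) \left(680 + 1474\right) = \left(-3972 + \left(-16 - 785\right) \left(-1003 + 874\right)\right) \left(680 + 1474\right) = \left(-3972 - -103329\right) 2154 = \left(-3972 + 103329\right) 2154 = 99357 \cdot 2154 = 214014978$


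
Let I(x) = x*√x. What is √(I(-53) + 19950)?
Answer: √(19950 - 53*I*√53) ≈ 141.25 - 1.366*I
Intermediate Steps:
I(x) = x^(3/2)
√(I(-53) + 19950) = √((-53)^(3/2) + 19950) = √(-53*I*√53 + 19950) = √(19950 - 53*I*√53)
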